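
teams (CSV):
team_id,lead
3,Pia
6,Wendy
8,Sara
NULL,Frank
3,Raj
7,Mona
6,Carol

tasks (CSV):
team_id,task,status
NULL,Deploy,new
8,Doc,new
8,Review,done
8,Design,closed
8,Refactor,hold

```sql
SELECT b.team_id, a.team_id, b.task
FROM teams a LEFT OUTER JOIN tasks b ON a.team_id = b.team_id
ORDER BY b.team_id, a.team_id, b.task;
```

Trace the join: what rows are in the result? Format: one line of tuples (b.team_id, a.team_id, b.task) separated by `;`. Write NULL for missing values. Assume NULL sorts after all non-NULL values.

(8, 8, Design); (8, 8, Doc); (8, 8, Refactor); (8, 8, Review); (NULL, 3, NULL); (NULL, 3, NULL); (NULL, 6, NULL); (NULL, 6, NULL); (NULL, 7, NULL); (NULL, NULL, NULL)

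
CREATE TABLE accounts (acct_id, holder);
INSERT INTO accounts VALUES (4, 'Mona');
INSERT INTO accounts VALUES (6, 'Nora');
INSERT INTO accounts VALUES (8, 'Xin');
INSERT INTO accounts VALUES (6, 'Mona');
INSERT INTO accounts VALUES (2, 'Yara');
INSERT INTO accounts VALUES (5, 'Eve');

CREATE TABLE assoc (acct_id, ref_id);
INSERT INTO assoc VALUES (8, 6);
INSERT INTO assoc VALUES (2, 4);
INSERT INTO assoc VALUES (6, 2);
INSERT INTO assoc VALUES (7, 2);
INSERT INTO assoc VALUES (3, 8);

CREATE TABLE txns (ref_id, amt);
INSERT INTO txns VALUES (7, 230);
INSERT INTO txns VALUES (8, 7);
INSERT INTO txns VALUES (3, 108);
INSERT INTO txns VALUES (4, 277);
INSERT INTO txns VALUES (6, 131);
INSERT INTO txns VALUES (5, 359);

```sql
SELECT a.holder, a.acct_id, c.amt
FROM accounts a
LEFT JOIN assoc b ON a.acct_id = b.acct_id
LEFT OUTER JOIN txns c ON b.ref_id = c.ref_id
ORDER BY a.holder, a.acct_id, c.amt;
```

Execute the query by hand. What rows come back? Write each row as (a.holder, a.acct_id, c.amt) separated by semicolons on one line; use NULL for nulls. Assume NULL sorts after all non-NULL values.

Step 1 — a LEFT JOIN b on acct_id → 6 row(s).
Then LEFT JOIN `txns c` on ref_id: each of those 6 rows is kept; rows whose b.ref_id has no match in c get NULL for c's columns.

(Eve, 5, NULL); (Mona, 4, NULL); (Mona, 6, NULL); (Nora, 6, NULL); (Xin, 8, 131); (Yara, 2, 277)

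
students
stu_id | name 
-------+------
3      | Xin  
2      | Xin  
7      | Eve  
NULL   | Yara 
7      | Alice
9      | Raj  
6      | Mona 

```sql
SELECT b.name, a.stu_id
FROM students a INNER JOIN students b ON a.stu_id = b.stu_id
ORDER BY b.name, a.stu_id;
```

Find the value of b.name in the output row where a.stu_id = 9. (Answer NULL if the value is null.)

INNER JOIN keeps only pairs where the ON condition holds.
Matching on a.stu_id = b.stu_id. A NULL in a compared column never satisfies the condition.
Matched pairs: 8.

Raj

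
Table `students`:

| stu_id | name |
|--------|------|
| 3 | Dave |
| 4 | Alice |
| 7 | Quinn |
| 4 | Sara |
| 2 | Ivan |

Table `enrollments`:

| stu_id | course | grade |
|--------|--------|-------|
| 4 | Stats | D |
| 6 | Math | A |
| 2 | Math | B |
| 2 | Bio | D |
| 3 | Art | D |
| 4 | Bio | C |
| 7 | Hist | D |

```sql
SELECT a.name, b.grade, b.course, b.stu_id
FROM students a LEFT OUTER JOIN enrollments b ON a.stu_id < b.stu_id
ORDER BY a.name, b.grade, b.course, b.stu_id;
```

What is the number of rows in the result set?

LEFT JOIN keeps every row from `students`; unmatched rows get NULL for `enrollments`'s columns.
Matching on a.stu_id < b.stu_id.
- a (stu_id=3) pairs with 4 row(s) of b.
- a (stu_id=4) pairs with 2 row(s) of b.
- a (stu_id=7) has no partner → padded with NULL.
- a (stu_id=4) pairs with 2 row(s) of b.
- a (stu_id=2) pairs with 5 row(s) of b.
Total: 13 matched + 1 padded = 14 rows.

14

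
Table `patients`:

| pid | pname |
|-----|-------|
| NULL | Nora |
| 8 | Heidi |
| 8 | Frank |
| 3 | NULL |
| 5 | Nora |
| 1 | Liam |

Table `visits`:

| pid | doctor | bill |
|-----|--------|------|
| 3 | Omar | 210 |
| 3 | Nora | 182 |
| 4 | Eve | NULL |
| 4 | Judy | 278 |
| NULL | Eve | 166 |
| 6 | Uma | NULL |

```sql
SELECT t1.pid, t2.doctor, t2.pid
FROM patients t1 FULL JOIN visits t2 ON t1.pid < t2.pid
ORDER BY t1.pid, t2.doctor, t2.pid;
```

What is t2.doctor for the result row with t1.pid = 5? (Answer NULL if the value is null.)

FULL OUTER JOIN keeps every row from both sides; unmatched rows get NULL for the other side's columns.
Matching on t1.pid < t2.pid. A NULL in a compared column never satisfies the condition.
Matched pairs: 9; unmatched t1 rows kept: 3; unmatched t2 rows kept: 1.

Uma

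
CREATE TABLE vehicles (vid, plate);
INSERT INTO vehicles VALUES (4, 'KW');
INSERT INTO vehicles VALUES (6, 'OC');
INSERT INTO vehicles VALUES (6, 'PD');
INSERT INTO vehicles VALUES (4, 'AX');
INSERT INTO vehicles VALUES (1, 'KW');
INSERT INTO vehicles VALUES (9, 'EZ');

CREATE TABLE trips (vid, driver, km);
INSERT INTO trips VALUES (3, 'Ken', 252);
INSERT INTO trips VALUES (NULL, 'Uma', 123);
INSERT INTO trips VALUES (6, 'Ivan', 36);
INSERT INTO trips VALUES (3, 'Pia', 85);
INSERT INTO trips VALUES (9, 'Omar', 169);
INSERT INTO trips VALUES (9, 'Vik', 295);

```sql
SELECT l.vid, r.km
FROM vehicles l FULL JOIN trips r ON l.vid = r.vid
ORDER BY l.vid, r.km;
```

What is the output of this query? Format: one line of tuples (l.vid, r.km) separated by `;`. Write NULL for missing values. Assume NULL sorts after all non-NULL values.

(1, NULL); (4, NULL); (4, NULL); (6, 36); (6, 36); (9, 169); (9, 295); (NULL, 85); (NULL, 123); (NULL, 252)

FULL OUTER JOIN keeps every row from both sides; unmatched rows get NULL for the other side's columns.
Matching on l.vid = r.vid. A NULL in a compared column never satisfies the condition.
Matched pairs: 4; unmatched l rows kept: 3; unmatched r rows kept: 3.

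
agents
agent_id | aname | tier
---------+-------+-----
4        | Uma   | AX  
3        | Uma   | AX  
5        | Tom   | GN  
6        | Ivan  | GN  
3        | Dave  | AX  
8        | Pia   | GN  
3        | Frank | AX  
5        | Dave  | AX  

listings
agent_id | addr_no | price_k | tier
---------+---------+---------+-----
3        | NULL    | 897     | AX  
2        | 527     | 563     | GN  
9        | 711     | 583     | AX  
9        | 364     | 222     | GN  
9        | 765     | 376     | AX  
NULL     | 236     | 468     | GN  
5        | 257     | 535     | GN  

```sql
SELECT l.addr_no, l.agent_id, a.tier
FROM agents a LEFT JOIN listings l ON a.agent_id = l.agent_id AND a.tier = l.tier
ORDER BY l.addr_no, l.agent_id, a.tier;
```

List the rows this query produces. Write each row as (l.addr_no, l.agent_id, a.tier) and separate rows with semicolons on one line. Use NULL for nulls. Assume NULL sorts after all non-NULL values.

(257, 5, GN); (NULL, 3, AX); (NULL, 3, AX); (NULL, 3, AX); (NULL, NULL, AX); (NULL, NULL, AX); (NULL, NULL, GN); (NULL, NULL, GN)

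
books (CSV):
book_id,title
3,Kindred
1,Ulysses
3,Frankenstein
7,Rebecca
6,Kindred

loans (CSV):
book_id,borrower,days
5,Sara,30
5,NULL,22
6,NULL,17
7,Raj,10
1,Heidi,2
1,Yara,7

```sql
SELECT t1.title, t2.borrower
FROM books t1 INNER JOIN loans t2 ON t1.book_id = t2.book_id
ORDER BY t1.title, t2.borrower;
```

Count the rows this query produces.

INNER JOIN keeps only pairs where the ON condition holds.
Matching on t1.book_id = t2.book_id.
Matched pairs: 4.
Total: 4 rows.

4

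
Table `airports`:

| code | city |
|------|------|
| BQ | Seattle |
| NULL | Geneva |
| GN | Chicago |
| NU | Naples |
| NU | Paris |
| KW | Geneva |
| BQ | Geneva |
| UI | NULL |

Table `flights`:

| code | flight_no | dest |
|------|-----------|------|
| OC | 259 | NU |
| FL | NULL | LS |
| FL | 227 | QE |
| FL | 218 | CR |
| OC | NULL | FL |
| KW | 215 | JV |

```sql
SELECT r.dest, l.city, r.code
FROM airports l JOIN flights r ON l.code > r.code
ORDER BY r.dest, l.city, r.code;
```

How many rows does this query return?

INNER JOIN keeps only pairs where the ON condition holds.
Matching on l.code > r.code. A NULL in a compared column never satisfies the condition.
- l row (code=BQ): no match → dropped.
- l row (code=NULL): no match → dropped.
- l row (code=GN): matches 3 r row(s) → 3 output row(s).
- l row (code=NU): matches 4 r row(s) → 4 output row(s).
- l row (code=NU): matches 4 r row(s) → 4 output row(s).
- l row (code=KW): matches 3 r row(s) → 3 output row(s).
- l row (code=BQ): no match → dropped.
- l row (code=UI): matches 6 r row(s) → 6 output row(s).
Total: 20 rows.

20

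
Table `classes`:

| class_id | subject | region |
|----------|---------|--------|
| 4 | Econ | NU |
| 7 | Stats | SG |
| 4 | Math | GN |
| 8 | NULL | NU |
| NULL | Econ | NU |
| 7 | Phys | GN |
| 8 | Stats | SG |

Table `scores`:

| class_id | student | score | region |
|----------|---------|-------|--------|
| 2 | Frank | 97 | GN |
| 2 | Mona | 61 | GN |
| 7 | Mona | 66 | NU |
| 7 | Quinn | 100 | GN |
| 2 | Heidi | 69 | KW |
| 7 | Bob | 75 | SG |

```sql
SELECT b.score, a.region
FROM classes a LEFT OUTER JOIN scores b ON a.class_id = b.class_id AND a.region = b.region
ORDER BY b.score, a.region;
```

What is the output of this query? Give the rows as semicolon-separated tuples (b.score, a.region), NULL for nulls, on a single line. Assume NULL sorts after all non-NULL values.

LEFT JOIN keeps every row from `classes`; unmatched rows get NULL for `scores`'s columns.
Matching on a.class_id = b.class_id AND a.region = b.region. A NULL in a compared column never satisfies the condition.
- a (class_id=4, region=NU) has no partner → padded with NULL.
- a (class_id=7, region=SG) pairs with 1 row(s) of b.
- a (class_id=4, region=GN) has no partner → padded with NULL.
- a (class_id=8, region=NU) has no partner → padded with NULL.
- a (class_id=NULL, region=NU) has no partner → padded with NULL.
- a (class_id=7, region=GN) pairs with 1 row(s) of b.
- a (class_id=8, region=SG) has no partner → padded with NULL.
After projecting and ordering:
b.score | a.region
75 | SG
100 | GN
NULL | GN
NULL | NU
NULL | NU
NULL | NU
NULL | SG

(75, SG); (100, GN); (NULL, GN); (NULL, NU); (NULL, NU); (NULL, NU); (NULL, SG)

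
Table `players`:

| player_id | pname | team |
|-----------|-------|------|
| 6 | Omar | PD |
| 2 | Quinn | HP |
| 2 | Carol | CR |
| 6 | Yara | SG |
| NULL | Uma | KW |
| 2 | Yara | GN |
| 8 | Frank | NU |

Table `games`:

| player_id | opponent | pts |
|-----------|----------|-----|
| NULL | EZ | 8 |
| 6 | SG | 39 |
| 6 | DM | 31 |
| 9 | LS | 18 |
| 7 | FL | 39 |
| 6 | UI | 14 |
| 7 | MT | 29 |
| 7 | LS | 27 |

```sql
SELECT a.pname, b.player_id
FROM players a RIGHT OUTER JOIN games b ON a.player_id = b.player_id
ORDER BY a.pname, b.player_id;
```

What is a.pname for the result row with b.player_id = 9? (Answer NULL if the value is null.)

NULL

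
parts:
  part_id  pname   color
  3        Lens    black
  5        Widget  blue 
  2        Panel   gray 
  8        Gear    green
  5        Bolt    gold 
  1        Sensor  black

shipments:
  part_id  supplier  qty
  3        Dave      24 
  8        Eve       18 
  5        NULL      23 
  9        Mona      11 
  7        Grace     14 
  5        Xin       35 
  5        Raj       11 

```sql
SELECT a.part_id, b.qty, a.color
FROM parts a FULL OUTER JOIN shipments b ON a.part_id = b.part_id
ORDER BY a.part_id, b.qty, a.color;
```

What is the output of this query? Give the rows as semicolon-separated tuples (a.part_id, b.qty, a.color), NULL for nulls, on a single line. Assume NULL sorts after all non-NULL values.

FULL OUTER JOIN keeps every row from both sides; unmatched rows get NULL for the other side's columns.
Matching on a.part_id = b.part_id.
- part_id=3: 1 matching b row(s), so 1 row(s) emitted.
- part_id=5: 3 matching b row(s), so 3 row(s) emitted.
- part_id=2: no b row matches, row kept with b columns NULL.
- part_id=8: 1 matching b row(s), so 1 row(s) emitted.
- part_id=5: 3 matching b row(s), so 3 row(s) emitted.
- part_id=1: no b row matches, row kept with b columns NULL.
- 2 b row(s) had no a match → kept, a columns NULL.

(1, NULL, black); (2, NULL, gray); (3, 24, black); (5, 11, blue); (5, 11, gold); (5, 23, blue); (5, 23, gold); (5, 35, blue); (5, 35, gold); (8, 18, green); (NULL, 11, NULL); (NULL, 14, NULL)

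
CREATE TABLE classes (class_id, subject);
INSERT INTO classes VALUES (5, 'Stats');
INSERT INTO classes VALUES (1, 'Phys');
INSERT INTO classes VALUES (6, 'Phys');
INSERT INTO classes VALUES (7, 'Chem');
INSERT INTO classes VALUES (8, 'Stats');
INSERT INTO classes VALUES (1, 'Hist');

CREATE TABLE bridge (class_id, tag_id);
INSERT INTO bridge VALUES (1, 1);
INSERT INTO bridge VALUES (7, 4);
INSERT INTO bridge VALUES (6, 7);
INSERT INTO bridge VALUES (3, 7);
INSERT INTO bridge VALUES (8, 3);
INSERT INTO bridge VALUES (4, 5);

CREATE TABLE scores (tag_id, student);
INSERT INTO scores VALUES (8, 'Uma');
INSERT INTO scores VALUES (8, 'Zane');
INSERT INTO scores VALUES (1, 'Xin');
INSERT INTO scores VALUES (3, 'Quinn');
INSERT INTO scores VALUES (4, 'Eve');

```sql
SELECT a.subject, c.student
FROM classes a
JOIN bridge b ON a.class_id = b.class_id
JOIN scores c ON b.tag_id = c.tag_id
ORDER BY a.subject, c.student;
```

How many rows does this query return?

4

Step 1 — a INNER JOIN b on class_id → 5 row(s).
Then INNER JOIN `scores c` on tag_id: keep only rows whose b.tag_id appears in c.
Result: 4 row(s).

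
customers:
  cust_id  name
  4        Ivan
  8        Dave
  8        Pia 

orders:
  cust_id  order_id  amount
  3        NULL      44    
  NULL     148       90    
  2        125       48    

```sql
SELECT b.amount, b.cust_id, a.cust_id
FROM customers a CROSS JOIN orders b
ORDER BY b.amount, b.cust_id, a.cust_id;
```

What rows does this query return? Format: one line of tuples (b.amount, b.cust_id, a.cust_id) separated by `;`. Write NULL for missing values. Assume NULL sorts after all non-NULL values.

(44, 3, 4); (44, 3, 8); (44, 3, 8); (48, 2, 4); (48, 2, 8); (48, 2, 8); (90, NULL, 4); (90, NULL, 8); (90, NULL, 8)

CROSS JOIN pairs every row of `customers` with every row of `orders`: 3 × 3 = 9 rows.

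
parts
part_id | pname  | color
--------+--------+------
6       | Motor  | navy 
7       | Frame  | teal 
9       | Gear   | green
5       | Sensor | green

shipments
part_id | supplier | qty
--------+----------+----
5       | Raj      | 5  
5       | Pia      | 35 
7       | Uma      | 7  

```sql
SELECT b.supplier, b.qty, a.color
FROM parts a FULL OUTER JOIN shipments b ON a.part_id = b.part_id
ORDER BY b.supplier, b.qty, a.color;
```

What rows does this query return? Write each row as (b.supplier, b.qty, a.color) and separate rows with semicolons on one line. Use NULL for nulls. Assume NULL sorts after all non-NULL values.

FULL OUTER JOIN keeps every row from both sides; unmatched rows get NULL for the other side's columns.
Matching on a.part_id = b.part_id.
- a (part_id=6) has no partner → padded with NULL.
- a (part_id=7) pairs with 1 row(s) of b.
- a (part_id=9) has no partner → padded with NULL.
- a (part_id=5) pairs with 2 row(s) of b.
After projecting and ordering:
b.supplier | b.qty | a.color
Pia | 35 | green
Raj | 5 | green
Uma | 7 | teal
NULL | NULL | green
NULL | NULL | navy

(Pia, 35, green); (Raj, 5, green); (Uma, 7, teal); (NULL, NULL, green); (NULL, NULL, navy)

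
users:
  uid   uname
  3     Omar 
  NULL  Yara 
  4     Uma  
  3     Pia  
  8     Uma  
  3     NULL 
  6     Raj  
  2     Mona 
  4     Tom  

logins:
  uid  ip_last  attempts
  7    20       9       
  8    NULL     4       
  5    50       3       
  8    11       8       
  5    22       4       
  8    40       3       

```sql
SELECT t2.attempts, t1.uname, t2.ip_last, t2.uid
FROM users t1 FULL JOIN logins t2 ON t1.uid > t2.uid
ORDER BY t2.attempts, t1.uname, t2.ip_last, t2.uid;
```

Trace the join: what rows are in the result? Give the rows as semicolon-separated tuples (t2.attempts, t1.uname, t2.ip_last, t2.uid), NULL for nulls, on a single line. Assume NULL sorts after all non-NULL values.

FULL OUTER JOIN keeps every row from both sides; unmatched rows get NULL for the other side's columns.
Matching on t1.uid > t2.uid. A NULL in a compared column never satisfies the condition.
Matched pairs: 5; unmatched t1 rows kept: 7; unmatched t2 rows kept: 3.

(3, Raj, 50, 5); (3, Uma, 50, 5); (3, NULL, 40, 8); (4, Raj, 22, 5); (4, Uma, 22, 5); (4, NULL, NULL, 8); (8, NULL, 11, 8); (9, Uma, 20, 7); (NULL, Mona, NULL, NULL); (NULL, Omar, NULL, NULL); (NULL, Pia, NULL, NULL); (NULL, Tom, NULL, NULL); (NULL, Uma, NULL, NULL); (NULL, Yara, NULL, NULL); (NULL, NULL, NULL, NULL)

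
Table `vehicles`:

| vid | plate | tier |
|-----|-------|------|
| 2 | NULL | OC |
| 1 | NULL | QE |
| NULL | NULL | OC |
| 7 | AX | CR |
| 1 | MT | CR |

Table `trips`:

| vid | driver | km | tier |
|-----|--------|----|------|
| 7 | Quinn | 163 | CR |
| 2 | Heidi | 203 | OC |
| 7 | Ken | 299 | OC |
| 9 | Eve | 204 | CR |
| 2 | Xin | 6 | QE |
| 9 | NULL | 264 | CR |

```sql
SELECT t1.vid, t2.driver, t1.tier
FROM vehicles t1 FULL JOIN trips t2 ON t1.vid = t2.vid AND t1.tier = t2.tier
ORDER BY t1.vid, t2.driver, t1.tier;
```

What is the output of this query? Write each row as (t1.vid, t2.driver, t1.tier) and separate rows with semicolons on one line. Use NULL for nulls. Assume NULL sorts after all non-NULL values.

(1, NULL, CR); (1, NULL, QE); (2, Heidi, OC); (7, Quinn, CR); (NULL, Eve, NULL); (NULL, Ken, NULL); (NULL, Xin, NULL); (NULL, NULL, OC); (NULL, NULL, NULL)

FULL OUTER JOIN keeps every row from both sides; unmatched rows get NULL for the other side's columns.
Matching on t1.vid = t2.vid AND t1.tier = t2.tier. A NULL in a compared column never satisfies the condition.
- vid=2, tier=OC: 1 matching t2 row(s), so 1 row(s) emitted.
- vid=1, tier=QE: no t2 row matches, row kept with t2 columns NULL.
- vid=NULL, tier=OC: no t2 row matches, row kept with t2 columns NULL.
- vid=7, tier=CR: 1 matching t2 row(s), so 1 row(s) emitted.
- vid=1, tier=CR: no t2 row matches, row kept with t2 columns NULL.
- plus 4 unmatched t2 row(s), each kept with NULL t1 columns.
After projecting and ordering:
t1.vid | t2.driver | t1.tier
1 | NULL | CR
1 | NULL | QE
2 | Heidi | OC
7 | Quinn | CR
NULL | Eve | NULL
NULL | Ken | NULL
NULL | Xin | NULL
NULL | NULL | OC
NULL | NULL | NULL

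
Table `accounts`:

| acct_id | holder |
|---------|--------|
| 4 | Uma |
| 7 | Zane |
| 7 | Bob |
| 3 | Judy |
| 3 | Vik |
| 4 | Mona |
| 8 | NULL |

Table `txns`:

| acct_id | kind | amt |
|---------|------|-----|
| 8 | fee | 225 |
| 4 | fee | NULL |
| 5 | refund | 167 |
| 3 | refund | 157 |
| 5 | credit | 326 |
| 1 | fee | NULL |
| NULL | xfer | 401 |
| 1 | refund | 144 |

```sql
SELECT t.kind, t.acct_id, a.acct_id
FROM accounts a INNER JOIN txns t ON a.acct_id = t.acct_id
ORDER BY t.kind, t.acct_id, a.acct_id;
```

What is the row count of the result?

5

INNER JOIN keeps only pairs where the ON condition holds.
Matching on a.acct_id = t.acct_id. A NULL in a compared column never satisfies the condition.
Matched pairs: 5.
Total: 5 rows.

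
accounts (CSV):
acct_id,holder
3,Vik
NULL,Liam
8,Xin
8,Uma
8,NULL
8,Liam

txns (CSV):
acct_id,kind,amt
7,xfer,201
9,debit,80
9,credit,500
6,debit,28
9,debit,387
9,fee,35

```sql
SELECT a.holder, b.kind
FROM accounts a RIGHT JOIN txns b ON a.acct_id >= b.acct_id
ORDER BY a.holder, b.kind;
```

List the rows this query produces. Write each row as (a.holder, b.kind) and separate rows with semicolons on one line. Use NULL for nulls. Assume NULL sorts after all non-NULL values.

(Liam, debit); (Liam, xfer); (Uma, debit); (Uma, xfer); (Xin, debit); (Xin, xfer); (NULL, credit); (NULL, debit); (NULL, debit); (NULL, debit); (NULL, fee); (NULL, xfer)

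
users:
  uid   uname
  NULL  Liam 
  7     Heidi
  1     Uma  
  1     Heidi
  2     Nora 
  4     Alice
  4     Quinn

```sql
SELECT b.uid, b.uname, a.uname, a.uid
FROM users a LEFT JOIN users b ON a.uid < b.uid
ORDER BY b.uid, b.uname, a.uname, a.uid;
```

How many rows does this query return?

LEFT JOIN keeps every row from `users a`; unmatched rows get NULL for `users b`'s columns.
Matching on a.uid < b.uid. A NULL in a compared column never satisfies the condition.
Matched pairs: 13; unmatched a rows kept: 2.
Total: 13 matched + 2 padded = 15 rows.

15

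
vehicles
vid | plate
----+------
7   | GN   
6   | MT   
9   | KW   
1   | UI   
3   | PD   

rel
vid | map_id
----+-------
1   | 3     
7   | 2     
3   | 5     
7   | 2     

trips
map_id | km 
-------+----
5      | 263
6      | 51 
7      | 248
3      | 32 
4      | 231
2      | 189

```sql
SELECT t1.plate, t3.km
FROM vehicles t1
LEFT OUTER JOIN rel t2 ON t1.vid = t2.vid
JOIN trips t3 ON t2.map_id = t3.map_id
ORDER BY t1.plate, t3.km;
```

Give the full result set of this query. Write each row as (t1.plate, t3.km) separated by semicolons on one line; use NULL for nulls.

Evaluate left to right. First `vehicles t1 LEFT JOIN rel t2` on vid: 6 row(s).
Then INNER JOIN `trips t3` on map_id: keep only rows whose t2.map_id appears in t3.

(GN, 189); (GN, 189); (PD, 263); (UI, 32)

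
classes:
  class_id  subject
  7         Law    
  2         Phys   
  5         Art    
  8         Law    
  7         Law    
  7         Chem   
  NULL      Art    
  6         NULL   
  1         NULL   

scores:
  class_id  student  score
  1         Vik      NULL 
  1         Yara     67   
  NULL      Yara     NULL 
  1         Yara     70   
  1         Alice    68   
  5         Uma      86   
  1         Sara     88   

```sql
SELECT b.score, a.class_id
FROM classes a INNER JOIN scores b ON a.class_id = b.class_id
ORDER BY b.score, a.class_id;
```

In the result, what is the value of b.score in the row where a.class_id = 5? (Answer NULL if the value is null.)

86

INNER JOIN keeps only pairs where the ON condition holds.
Matching on a.class_id = b.class_id. A NULL in a compared column never satisfies the condition.
Matched pairs: 6.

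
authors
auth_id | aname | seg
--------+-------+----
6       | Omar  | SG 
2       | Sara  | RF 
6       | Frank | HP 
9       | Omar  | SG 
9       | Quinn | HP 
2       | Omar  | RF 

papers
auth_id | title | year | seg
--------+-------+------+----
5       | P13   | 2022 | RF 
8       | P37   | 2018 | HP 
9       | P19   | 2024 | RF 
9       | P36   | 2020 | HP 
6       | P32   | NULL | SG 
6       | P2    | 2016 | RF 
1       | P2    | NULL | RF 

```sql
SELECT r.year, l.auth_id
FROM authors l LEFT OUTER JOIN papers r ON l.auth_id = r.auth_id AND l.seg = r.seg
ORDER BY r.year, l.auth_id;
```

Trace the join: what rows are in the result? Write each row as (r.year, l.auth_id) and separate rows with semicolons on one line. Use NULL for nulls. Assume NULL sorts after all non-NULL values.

LEFT JOIN keeps every row from `authors`; unmatched rows get NULL for `papers`'s columns.
Matching on l.auth_id = r.auth_id AND l.seg = r.seg.
- l row (auth_id=6, seg=SG): matches 1 r row(s) → 1 output row(s).
- l row (auth_id=2, seg=RF): no match → kept, r columns NULL.
- l row (auth_id=6, seg=HP): no match → kept, r columns NULL.
- l row (auth_id=9, seg=SG): no match → kept, r columns NULL.
- l row (auth_id=9, seg=HP): matches 1 r row(s) → 1 output row(s).
- l row (auth_id=2, seg=RF): no match → kept, r columns NULL.
After projecting and ordering:
r.year | l.auth_id
2020 | 9
NULL | 2
NULL | 2
NULL | 6
NULL | 6
NULL | 9

(2020, 9); (NULL, 2); (NULL, 2); (NULL, 6); (NULL, 6); (NULL, 9)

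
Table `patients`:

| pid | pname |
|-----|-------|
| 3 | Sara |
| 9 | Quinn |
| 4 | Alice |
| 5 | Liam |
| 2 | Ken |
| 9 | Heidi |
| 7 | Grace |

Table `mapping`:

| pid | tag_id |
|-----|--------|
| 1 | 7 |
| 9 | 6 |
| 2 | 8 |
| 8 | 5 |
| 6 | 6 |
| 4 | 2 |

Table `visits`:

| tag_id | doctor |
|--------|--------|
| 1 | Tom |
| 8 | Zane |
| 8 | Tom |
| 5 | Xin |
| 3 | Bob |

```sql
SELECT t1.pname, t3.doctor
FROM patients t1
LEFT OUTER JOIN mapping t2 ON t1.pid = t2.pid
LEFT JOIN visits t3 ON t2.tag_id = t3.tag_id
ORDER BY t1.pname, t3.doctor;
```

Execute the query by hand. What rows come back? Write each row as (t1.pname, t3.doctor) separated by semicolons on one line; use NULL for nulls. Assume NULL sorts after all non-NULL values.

(Alice, NULL); (Grace, NULL); (Heidi, NULL); (Ken, Tom); (Ken, Zane); (Liam, NULL); (Quinn, NULL); (Sara, NULL)

Step 1 — t1 LEFT JOIN t2 on pid → 7 row(s).
Then LEFT JOIN `visits t3` on tag_id: each of those 7 rows is kept; rows whose t2.tag_id has no match in t3 get NULL for t3's columns.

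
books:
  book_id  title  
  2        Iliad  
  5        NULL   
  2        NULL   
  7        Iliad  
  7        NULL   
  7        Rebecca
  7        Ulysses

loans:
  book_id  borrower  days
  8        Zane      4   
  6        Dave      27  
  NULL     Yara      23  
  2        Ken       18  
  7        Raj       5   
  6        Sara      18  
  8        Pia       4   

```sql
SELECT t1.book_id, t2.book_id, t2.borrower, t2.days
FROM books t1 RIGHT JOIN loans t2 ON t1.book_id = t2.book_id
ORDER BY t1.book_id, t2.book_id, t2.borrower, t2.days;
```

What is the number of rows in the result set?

RIGHT JOIN keeps every row from `loans`; unmatched rows get NULL for `books`'s columns.
Matching on t1.book_id = t2.book_id. A NULL in a compared column never satisfies the condition.
- t1 (book_id=2) pairs with 1 row(s) of t2.
- t1 (book_id=5) has no partner in t2.
- t1 (book_id=2) pairs with 1 row(s) of t2.
- t1 (book_id=7) pairs with 1 row(s) of t2.
- t1 (book_id=7) pairs with 1 row(s) of t2.
- t1 (book_id=7) pairs with 1 row(s) of t2.
- t1 (book_id=7) pairs with 1 row(s) of t2.
- plus 5 unmatched t2 row(s), each kept with NULL t1 columns.
Total: 6 matched + 5 padded = 11 rows.

11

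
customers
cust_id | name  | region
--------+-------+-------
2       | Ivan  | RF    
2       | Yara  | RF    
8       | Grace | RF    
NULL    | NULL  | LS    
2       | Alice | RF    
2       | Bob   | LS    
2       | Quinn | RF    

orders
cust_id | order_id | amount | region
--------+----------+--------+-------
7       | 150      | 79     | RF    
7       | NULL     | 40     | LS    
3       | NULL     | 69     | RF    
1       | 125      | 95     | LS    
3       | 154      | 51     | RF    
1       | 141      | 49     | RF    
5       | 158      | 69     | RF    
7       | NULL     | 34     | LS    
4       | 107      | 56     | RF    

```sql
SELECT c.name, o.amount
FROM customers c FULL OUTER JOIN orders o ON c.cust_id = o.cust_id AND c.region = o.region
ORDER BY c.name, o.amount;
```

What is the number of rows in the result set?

16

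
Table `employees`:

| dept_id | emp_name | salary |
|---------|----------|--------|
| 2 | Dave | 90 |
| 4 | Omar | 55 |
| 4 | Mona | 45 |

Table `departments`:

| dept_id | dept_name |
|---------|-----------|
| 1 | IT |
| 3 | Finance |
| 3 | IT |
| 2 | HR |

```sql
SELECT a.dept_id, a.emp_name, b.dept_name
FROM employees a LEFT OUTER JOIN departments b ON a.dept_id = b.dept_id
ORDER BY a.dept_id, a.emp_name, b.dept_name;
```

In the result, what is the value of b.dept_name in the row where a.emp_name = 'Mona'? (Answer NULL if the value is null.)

NULL

LEFT JOIN keeps every row from `employees`; unmatched rows get NULL for `departments`'s columns.
Matching on a.dept_id = b.dept_id.
- dept_id=2: 1 matching b row(s), so 1 row(s) emitted.
- dept_id=4: no b row matches, row kept with b columns NULL.
- dept_id=4: no b row matches, row kept with b columns NULL.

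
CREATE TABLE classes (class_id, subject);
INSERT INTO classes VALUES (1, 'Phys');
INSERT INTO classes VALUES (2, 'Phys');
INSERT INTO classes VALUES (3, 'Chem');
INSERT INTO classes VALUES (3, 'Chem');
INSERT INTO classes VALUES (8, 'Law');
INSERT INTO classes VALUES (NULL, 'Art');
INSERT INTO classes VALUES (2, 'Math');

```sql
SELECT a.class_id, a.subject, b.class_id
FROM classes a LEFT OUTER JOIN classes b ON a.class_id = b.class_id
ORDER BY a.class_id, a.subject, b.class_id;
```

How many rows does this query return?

LEFT JOIN keeps every row from `classes a`; unmatched rows get NULL for `classes b`'s columns.
Matching on a.class_id = b.class_id. A NULL in a compared column never satisfies the condition.
- a (class_id=1) pairs with 1 row(s) of b.
- a (class_id=2) pairs with 2 row(s) of b.
- a (class_id=3) pairs with 2 row(s) of b.
- a (class_id=3) pairs with 2 row(s) of b.
- a (class_id=8) pairs with 1 row(s) of b.
- a (class_id=NULL) has no partner → padded with NULL.
- a (class_id=2) pairs with 2 row(s) of b.
Total: 10 matched + 1 padded = 11 rows.

11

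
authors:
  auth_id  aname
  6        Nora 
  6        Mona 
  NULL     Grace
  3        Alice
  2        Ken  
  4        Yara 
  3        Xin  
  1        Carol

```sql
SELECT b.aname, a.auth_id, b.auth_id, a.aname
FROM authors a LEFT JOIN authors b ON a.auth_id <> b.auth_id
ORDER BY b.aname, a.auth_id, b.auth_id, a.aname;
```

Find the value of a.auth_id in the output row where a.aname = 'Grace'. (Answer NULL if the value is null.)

NULL

LEFT JOIN keeps every row from `authors a`; unmatched rows get NULL for `authors b`'s columns.
Matching on a.auth_id <> b.auth_id. A NULL in a compared column never satisfies the condition.
- auth_id=6: 5 matching b row(s), so 5 row(s) emitted.
- auth_id=6: 5 matching b row(s), so 5 row(s) emitted.
- auth_id=NULL: no b row matches, row kept with b columns NULL.
- auth_id=3: 5 matching b row(s), so 5 row(s) emitted.
- auth_id=2: 6 matching b row(s), so 6 row(s) emitted.
- auth_id=4: 6 matching b row(s), so 6 row(s) emitted.
- auth_id=3: 5 matching b row(s), so 5 row(s) emitted.
- auth_id=1: 6 matching b row(s), so 6 row(s) emitted.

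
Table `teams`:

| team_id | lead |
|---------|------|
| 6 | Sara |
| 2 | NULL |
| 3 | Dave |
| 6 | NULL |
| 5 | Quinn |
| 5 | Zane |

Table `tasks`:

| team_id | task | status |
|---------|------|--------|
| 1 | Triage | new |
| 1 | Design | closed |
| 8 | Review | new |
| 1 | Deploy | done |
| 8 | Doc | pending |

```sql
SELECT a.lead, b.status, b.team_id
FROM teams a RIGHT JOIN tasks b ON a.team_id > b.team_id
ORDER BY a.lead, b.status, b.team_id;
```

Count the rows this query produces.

RIGHT JOIN keeps every row from `tasks`; unmatched rows get NULL for `teams`'s columns.
Matching on a.team_id > b.team_id.
Matched pairs: 18; unmatched b rows kept: 2.
Total: 18 matched + 2 padded = 20 rows.

20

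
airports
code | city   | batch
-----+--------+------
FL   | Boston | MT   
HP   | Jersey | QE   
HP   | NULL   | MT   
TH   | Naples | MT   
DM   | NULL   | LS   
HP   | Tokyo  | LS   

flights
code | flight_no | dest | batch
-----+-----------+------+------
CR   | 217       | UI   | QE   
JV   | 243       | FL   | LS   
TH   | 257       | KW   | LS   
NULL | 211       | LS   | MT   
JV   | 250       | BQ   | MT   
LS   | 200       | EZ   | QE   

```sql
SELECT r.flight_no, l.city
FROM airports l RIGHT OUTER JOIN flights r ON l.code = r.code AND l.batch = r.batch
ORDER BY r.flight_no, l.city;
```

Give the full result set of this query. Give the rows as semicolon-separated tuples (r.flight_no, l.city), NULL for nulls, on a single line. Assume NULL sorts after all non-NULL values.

(200, NULL); (211, NULL); (217, NULL); (243, NULL); (250, NULL); (257, NULL)

RIGHT JOIN keeps every row from `flights`; unmatched rows get NULL for `airports`'s columns.
Matching on l.code = r.code AND l.batch = r.batch. A NULL in a compared column never satisfies the condition.
- l row (code=FL, batch=MT): no match.
- l row (code=HP, batch=QE): no match.
- l row (code=HP, batch=MT): no match.
- l row (code=TH, batch=MT): no match.
- l row (code=DM, batch=LS): no match.
- l row (code=HP, batch=LS): no match.
- plus 6 unmatched r row(s), each kept with NULL l columns.
After projecting and ordering:
r.flight_no | l.city
200 | NULL
211 | NULL
217 | NULL
243 | NULL
250 | NULL
257 | NULL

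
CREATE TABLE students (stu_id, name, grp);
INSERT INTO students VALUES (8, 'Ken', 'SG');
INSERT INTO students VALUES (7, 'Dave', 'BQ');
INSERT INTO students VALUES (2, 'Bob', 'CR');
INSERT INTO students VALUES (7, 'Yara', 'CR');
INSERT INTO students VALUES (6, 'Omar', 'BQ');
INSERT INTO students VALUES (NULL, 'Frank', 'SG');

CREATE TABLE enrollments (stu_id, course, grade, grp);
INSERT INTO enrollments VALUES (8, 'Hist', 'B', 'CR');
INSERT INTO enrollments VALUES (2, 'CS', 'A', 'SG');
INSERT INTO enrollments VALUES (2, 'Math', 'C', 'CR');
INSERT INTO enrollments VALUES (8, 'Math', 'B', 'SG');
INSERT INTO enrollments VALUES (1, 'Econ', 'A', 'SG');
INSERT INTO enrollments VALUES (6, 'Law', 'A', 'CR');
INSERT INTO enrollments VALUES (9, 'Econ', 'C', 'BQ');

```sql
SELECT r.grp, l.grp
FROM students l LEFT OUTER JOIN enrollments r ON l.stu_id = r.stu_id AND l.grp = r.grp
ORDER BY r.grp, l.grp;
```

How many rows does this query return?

6

LEFT JOIN keeps every row from `students`; unmatched rows get NULL for `enrollments`'s columns.
Matching on l.stu_id = r.stu_id AND l.grp = r.grp. A NULL in a compared column never satisfies the condition.
- l[0] stu_id=8, grp=SG → 1 match(es) in r → 1 row(s).
- l[1] stu_id=7, grp=BQ → no match; kept with NULLs on the r side.
- l[2] stu_id=2, grp=CR → 1 match(es) in r → 1 row(s).
- l[3] stu_id=7, grp=CR → no match; kept with NULLs on the r side.
- l[4] stu_id=6, grp=BQ → no match; kept with NULLs on the r side.
- l[5] stu_id=NULL, grp=SG → no match; kept with NULLs on the r side.
Total: 2 matched + 4 padded = 6 rows.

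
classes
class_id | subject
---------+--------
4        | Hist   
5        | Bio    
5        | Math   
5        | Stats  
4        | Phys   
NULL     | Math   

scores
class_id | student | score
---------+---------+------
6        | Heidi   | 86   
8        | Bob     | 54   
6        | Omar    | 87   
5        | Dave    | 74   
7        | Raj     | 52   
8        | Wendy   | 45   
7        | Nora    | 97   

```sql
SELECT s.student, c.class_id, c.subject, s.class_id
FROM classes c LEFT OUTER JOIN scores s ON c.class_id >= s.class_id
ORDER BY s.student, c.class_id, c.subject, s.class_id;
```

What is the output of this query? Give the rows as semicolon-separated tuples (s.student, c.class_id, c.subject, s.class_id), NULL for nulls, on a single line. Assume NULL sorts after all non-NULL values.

LEFT JOIN keeps every row from `classes`; unmatched rows get NULL for `scores`'s columns.
Matching on c.class_id >= s.class_id. A NULL in a compared column never satisfies the condition.
- c[0] class_id=4 → no match; kept with NULLs on the s side.
- c[1] class_id=5 → 1 match(es) in s → 1 row(s).
- c[2] class_id=5 → 1 match(es) in s → 1 row(s).
- c[3] class_id=5 → 1 match(es) in s → 1 row(s).
- c[4] class_id=4 → no match; kept with NULLs on the s side.
- c[5] class_id=NULL → no match; kept with NULLs on the s side.
After projecting and ordering:
s.student | c.class_id | c.subject | s.class_id
Dave | 5 | Bio | 5
Dave | 5 | Math | 5
Dave | 5 | Stats | 5
NULL | 4 | Hist | NULL
NULL | 4 | Phys | NULL
NULL | NULL | Math | NULL

(Dave, 5, Bio, 5); (Dave, 5, Math, 5); (Dave, 5, Stats, 5); (NULL, 4, Hist, NULL); (NULL, 4, Phys, NULL); (NULL, NULL, Math, NULL)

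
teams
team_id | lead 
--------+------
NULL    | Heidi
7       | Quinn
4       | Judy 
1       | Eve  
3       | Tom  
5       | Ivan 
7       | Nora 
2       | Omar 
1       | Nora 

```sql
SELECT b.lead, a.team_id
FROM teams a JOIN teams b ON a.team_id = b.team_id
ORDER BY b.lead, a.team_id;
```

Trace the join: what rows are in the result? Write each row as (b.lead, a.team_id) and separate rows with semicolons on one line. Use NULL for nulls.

INNER JOIN keeps only pairs where the ON condition holds.
Matching on a.team_id = b.team_id. A NULL in a compared column never satisfies the condition.
- a row (team_id=NULL): no match → dropped.
- a row (team_id=7): matches 2 b row(s) → 2 output row(s).
- a row (team_id=4): matches 1 b row(s) → 1 output row(s).
- a row (team_id=1): matches 2 b row(s) → 2 output row(s).
- a row (team_id=3): matches 1 b row(s) → 1 output row(s).
- a row (team_id=5): matches 1 b row(s) → 1 output row(s).
- a row (team_id=7): matches 2 b row(s) → 2 output row(s).
- a row (team_id=2): matches 1 b row(s) → 1 output row(s).
- a row (team_id=1): matches 2 b row(s) → 2 output row(s).

(Eve, 1); (Eve, 1); (Ivan, 5); (Judy, 4); (Nora, 1); (Nora, 1); (Nora, 7); (Nora, 7); (Omar, 2); (Quinn, 7); (Quinn, 7); (Tom, 3)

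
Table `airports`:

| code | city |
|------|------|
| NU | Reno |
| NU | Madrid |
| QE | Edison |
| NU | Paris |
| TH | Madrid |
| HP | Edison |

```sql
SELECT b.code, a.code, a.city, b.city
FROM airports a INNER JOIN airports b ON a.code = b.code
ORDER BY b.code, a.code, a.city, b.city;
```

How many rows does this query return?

12

INNER JOIN keeps only pairs where the ON condition holds.
Matching on a.code = b.code.
- code=NU: 3 matching b row(s), so 3 row(s) emitted.
- code=NU: 3 matching b row(s), so 3 row(s) emitted.
- code=QE: 1 matching b row(s), so 1 row(s) emitted.
- code=NU: 3 matching b row(s), so 3 row(s) emitted.
- code=TH: 1 matching b row(s), so 1 row(s) emitted.
- code=HP: 1 matching b row(s), so 1 row(s) emitted.
Total: 12 rows.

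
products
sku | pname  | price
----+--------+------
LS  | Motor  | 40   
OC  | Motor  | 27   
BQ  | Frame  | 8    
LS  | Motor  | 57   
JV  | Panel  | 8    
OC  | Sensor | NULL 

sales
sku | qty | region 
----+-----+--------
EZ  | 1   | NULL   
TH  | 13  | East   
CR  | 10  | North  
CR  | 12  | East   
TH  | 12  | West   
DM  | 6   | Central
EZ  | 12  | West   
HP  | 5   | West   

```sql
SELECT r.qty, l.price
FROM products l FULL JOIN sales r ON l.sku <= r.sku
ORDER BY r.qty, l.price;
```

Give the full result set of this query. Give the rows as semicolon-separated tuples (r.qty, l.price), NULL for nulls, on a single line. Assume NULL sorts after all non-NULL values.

(1, 8); (5, 8); (6, 8); (10, 8); (12, 8); (12, 8); (12, 8); (12, 8); (12, 27); (12, 40); (12, 57); (12, NULL); (13, 8); (13, 8); (13, 27); (13, 40); (13, 57); (13, NULL)

FULL OUTER JOIN keeps every row from both sides; unmatched rows get NULL for the other side's columns.
Matching on l.sku <= r.sku.
Matched pairs: 18; unmatched l rows kept: 0; unmatched r rows kept: 0.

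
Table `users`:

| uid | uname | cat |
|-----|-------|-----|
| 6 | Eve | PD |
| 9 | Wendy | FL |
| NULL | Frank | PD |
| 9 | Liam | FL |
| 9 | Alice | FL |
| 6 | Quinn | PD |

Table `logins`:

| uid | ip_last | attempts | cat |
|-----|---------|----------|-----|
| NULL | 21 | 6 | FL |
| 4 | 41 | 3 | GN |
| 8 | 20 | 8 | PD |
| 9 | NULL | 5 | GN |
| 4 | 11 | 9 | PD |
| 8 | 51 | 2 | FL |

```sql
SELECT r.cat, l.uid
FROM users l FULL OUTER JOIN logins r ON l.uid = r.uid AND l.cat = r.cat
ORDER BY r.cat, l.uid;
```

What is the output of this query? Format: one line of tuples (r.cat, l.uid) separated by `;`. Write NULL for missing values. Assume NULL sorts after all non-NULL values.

(FL, NULL); (FL, NULL); (GN, NULL); (GN, NULL); (PD, NULL); (PD, NULL); (NULL, 6); (NULL, 6); (NULL, 9); (NULL, 9); (NULL, 9); (NULL, NULL)

FULL OUTER JOIN keeps every row from both sides; unmatched rows get NULL for the other side's columns.
Matching on l.uid = r.uid AND l.cat = r.cat. A NULL in a compared column never satisfies the condition.
Matched pairs: 0; unmatched l rows kept: 6; unmatched r rows kept: 6.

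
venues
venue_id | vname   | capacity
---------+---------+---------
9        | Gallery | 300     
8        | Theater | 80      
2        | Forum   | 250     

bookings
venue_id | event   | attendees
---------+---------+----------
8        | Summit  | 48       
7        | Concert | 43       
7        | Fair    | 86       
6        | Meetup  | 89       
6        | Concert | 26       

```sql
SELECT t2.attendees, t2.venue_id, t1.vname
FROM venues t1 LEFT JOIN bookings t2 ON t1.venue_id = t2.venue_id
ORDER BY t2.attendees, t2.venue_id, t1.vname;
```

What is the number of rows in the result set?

3

LEFT JOIN keeps every row from `venues`; unmatched rows get NULL for `bookings`'s columns.
Matching on t1.venue_id = t2.venue_id.
Matched pairs: 1; unmatched t1 rows kept: 2.
Total: 1 matched + 2 padded = 3 rows.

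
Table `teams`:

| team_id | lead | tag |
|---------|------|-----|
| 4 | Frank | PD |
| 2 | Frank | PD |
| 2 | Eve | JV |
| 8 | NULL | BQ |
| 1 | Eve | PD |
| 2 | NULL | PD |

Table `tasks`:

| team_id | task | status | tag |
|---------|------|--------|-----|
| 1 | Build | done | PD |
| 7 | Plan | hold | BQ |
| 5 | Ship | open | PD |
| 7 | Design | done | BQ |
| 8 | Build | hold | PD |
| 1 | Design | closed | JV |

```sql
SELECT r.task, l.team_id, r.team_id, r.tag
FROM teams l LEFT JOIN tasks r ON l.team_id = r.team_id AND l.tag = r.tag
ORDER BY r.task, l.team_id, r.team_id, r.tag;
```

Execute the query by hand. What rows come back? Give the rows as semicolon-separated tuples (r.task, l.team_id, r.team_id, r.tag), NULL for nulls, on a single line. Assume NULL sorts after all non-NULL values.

LEFT JOIN keeps every row from `teams`; unmatched rows get NULL for `tasks`'s columns.
Matching on l.team_id = r.team_id AND l.tag = r.tag.
Matched pairs: 1; unmatched l rows kept: 5.

(Build, 1, 1, PD); (NULL, 2, NULL, NULL); (NULL, 2, NULL, NULL); (NULL, 2, NULL, NULL); (NULL, 4, NULL, NULL); (NULL, 8, NULL, NULL)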